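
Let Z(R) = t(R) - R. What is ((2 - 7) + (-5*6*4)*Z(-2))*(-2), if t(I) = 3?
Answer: 1210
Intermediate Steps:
Z(R) = 3 - R
((2 - 7) + (-5*6*4)*Z(-2))*(-2) = ((2 - 7) + (-5*6*4)*(3 - 1*(-2)))*(-2) = (-5 + (-30*4)*(3 + 2))*(-2) = (-5 - 120*5)*(-2) = (-5 - 600)*(-2) = -605*(-2) = 1210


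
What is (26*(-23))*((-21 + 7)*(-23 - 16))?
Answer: -326508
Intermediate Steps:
(26*(-23))*((-21 + 7)*(-23 - 16)) = -(-8372)*(-39) = -598*546 = -326508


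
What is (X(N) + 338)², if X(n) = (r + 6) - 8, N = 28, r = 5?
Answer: 116281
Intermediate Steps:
X(n) = 3 (X(n) = (5 + 6) - 8 = 11 - 8 = 3)
(X(N) + 338)² = (3 + 338)² = 341² = 116281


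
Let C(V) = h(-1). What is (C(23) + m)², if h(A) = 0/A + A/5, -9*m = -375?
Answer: 386884/225 ≈ 1719.5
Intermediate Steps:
m = 125/3 (m = -⅑*(-375) = 125/3 ≈ 41.667)
h(A) = A/5 (h(A) = 0 + A*(⅕) = 0 + A/5 = A/5)
C(V) = -⅕ (C(V) = (⅕)*(-1) = -⅕)
(C(23) + m)² = (-⅕ + 125/3)² = (622/15)² = 386884/225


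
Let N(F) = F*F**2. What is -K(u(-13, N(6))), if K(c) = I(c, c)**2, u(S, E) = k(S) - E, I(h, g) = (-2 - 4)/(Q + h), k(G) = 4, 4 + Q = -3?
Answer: -4/5329 ≈ -0.00075061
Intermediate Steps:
Q = -7 (Q = -4 - 3 = -7)
I(h, g) = -6/(-7 + h) (I(h, g) = (-2 - 4)/(-7 + h) = -6/(-7 + h))
N(F) = F**3
u(S, E) = 4 - E
K(c) = 36/(-7 + c)**2 (K(c) = (-6/(-7 + c))**2 = 36/(-7 + c)**2)
-K(u(-13, N(6))) = -36/(-7 + (4 - 1*6**3))**2 = -36/(-7 + (4 - 1*216))**2 = -36/(-7 + (4 - 216))**2 = -36/(-7 - 212)**2 = -36/(-219)**2 = -36/47961 = -1*4/5329 = -4/5329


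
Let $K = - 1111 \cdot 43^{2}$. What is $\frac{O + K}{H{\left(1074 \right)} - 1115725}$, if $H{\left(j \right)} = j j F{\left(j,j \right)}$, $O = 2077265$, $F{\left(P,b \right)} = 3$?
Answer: $\frac{23026}{2344703} \approx 0.0098204$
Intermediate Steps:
$H{\left(j \right)} = 3 j^{2}$ ($H{\left(j \right)} = j j 3 = j^{2} \cdot 3 = 3 j^{2}$)
$K = -2054239$ ($K = \left(-1111\right) 1849 = -2054239$)
$\frac{O + K}{H{\left(1074 \right)} - 1115725} = \frac{2077265 - 2054239}{3 \cdot 1074^{2} - 1115725} = \frac{23026}{3 \cdot 1153476 - 1115725} = \frac{23026}{3460428 - 1115725} = \frac{23026}{2344703}$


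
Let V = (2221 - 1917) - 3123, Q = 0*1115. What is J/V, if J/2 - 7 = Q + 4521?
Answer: -9056/2819 ≈ -3.2125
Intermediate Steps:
Q = 0
J = 9056 (J = 14 + 2*(0 + 4521) = 14 + 2*4521 = 14 + 9042 = 9056)
V = -2819 (V = 304 - 3123 = -2819)
J/V = 9056/(-2819) = 9056*(-1/2819) = -9056/2819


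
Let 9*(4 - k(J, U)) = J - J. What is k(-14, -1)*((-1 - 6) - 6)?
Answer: -52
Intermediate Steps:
k(J, U) = 4 (k(J, U) = 4 - (J - J)/9 = 4 - 1/9*0 = 4 + 0 = 4)
k(-14, -1)*((-1 - 6) - 6) = 4*((-1 - 6) - 6) = 4*(-7 - 6) = 4*(-13) = -52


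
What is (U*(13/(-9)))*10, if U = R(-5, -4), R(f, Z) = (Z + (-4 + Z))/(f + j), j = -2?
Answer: -520/21 ≈ -24.762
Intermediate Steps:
R(f, Z) = (-4 + 2*Z)/(-2 + f) (R(f, Z) = (Z + (-4 + Z))/(f - 2) = (-4 + 2*Z)/(-2 + f))
U = 12/7 (U = 2*(-2 - 4)/(-2 - 5) = 2*(-6)/(-7) = 2*(-⅐)*(-6) = 12/7 ≈ 1.7143)
(U*(13/(-9)))*10 = (12*(13/(-9))/7)*10 = (12*(13*(-⅑))/7)*10 = ((12/7)*(-13/9))*10 = -52/21*10 = -520/21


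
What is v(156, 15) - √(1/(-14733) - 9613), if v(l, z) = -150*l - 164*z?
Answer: -25860 - I*√231845576210/4911 ≈ -25860.0 - 98.046*I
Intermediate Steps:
v(l, z) = -164*z - 150*l
v(156, 15) - √(1/(-14733) - 9613) = (-164*15 - 150*156) - √(1/(-14733) - 9613) = (-2460 - 23400) - √(-1/14733 - 9613) = -25860 - √(-141628330/14733) = -25860 - I*√231845576210/4911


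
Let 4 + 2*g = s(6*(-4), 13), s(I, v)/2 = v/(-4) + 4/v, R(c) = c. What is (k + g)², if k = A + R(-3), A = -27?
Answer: 3301489/2704 ≈ 1221.0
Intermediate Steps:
k = -30 (k = -27 - 3 = -30)
s(I, v) = 8/v - v/2 (s(I, v) = 2*(v/(-4) + 4/v) = 2*(v*(-¼) + 4/v) = 2*(-v/4 + 4/v) = 2*(4/v - v/4) = 8/v - v/2)
g = -257/52 (g = -2 + (8/13 - ½*13)/2 = -2 + (8*(1/13) - 13/2)/2 = -2 + (8/13 - 13/2)/2 = -2 + (½)*(-153/26) = -2 - 153/52 = -257/52 ≈ -4.9423)
(k + g)² = (-30 - 257/52)² = (-1817/52)² = 3301489/2704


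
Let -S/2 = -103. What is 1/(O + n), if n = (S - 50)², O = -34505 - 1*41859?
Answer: -1/52028 ≈ -1.9220e-5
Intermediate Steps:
S = 206 (S = -2*(-103) = 206)
O = -76364 (O = -34505 - 41859 = -76364)
n = 24336 (n = (206 - 50)² = 156² = 24336)
1/(O + n) = 1/(-76364 + 24336) = 1/(-52028) = -1/52028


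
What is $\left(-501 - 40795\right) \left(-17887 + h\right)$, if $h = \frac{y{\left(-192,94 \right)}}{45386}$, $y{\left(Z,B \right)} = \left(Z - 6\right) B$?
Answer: $\frac{1523893718192}{2063} \approx 7.3868 \cdot 10^{8}$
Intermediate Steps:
$y{\left(Z,B \right)} = B \left(-6 + Z\right)$ ($y{\left(Z,B \right)} = \left(-6 + Z\right) B = B \left(-6 + Z\right)$)
$h = - \frac{846}{2063}$ ($h = \frac{94 \left(-6 - 192\right)}{45386} = 94 \left(-198\right) \frac{1}{45386} = \left(-18612\right) \frac{1}{45386} = - \frac{846}{2063} \approx -0.41008$)
$\left(-501 - 40795\right) \left(-17887 + h\right) = \left(-501 - 40795\right) \left(-17887 - \frac{846}{2063}\right) = \left(-41296\right) \left(- \frac{36901727}{2063}\right) = \frac{1523893718192}{2063}$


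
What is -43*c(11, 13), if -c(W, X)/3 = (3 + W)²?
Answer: 25284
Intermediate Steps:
c(W, X) = -3*(3 + W)²
-43*c(11, 13) = -(-129)*(3 + 11)² = -(-129)*14² = -(-129)*196 = -43*(-588) = 25284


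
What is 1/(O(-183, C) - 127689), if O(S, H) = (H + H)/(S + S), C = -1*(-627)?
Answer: -61/7789238 ≈ -7.8313e-6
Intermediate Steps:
C = 627
O(S, H) = H/S (O(S, H) = (2*H)/((2*S)) = (2*H)*(1/(2*S)) = H/S)
1/(O(-183, C) - 127689) = 1/(627/(-183) - 127689) = 1/(627*(-1/183) - 127689) = 1/(-209/61 - 127689) = 1/(-7789238/61) = -61/7789238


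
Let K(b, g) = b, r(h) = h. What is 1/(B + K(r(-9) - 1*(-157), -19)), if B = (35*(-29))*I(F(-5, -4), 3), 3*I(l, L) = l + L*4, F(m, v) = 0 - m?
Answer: -3/16811 ≈ -0.00017845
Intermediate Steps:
F(m, v) = -m
I(l, L) = l/3 + 4*L/3 (I(l, L) = (l + L*4)/3 = (l + 4*L)/3 = l/3 + 4*L/3)
B = -17255/3 (B = (35*(-29))*((-1*(-5))/3 + (4/3)*3) = -1015*((⅓)*5 + 4) = -1015*(5/3 + 4) = -1015*17/3 = -17255/3 ≈ -5751.7)
1/(B + K(r(-9) - 1*(-157), -19)) = 1/(-17255/3 + (-9 - 1*(-157))) = 1/(-17255/3 + (-9 + 157)) = 1/(-17255/3 + 148) = 1/(-16811/3) = -3/16811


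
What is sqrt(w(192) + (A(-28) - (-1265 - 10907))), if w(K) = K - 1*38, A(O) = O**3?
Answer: I*sqrt(9626) ≈ 98.112*I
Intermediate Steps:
w(K) = -38 + K (w(K) = K - 38 = -38 + K)
sqrt(w(192) + (A(-28) - (-1265 - 10907))) = sqrt((-38 + 192) + ((-28)**3 - (-1265 - 10907))) = sqrt(154 + (-21952 - 1*(-12172))) = sqrt(154 + (-21952 + 12172)) = sqrt(154 - 9780) = sqrt(-9626) = I*sqrt(9626)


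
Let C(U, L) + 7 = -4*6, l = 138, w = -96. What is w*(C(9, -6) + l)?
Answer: -10272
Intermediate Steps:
C(U, L) = -31 (C(U, L) = -7 - 4*6 = -7 - 24 = -31)
w*(C(9, -6) + l) = -96*(-31 + 138) = -96*107 = -10272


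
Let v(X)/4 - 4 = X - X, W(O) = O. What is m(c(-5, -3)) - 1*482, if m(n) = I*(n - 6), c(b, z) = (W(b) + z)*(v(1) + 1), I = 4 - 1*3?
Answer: -624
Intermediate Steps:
I = 1 (I = 4 - 3 = 1)
v(X) = 16 (v(X) = 16 + 4*(X - X) = 16 + 4*0 = 16 + 0 = 16)
c(b, z) = 17*b + 17*z (c(b, z) = (b + z)*(16 + 1) = (b + z)*17 = 17*b + 17*z)
m(n) = -6 + n (m(n) = 1*(n - 6) = 1*(-6 + n) = -6 + n)
m(c(-5, -3)) - 1*482 = (-6 + (17*(-5) + 17*(-3))) - 1*482 = (-6 + (-85 - 51)) - 482 = (-6 - 136) - 482 = -142 - 482 = -624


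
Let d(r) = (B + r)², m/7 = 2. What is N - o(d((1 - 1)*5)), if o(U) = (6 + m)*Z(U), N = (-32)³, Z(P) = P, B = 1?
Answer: -32788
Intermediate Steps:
m = 14 (m = 7*2 = 14)
d(r) = (1 + r)²
N = -32768
o(U) = 20*U (o(U) = (6 + 14)*U = 20*U)
N - o(d((1 - 1)*5)) = -32768 - 20*(1 + (1 - 1)*5)² = -32768 - 20*(1 + 0*5)² = -32768 - 20*(1 + 0)² = -32768 - 20*1² = -32768 - 20 = -32788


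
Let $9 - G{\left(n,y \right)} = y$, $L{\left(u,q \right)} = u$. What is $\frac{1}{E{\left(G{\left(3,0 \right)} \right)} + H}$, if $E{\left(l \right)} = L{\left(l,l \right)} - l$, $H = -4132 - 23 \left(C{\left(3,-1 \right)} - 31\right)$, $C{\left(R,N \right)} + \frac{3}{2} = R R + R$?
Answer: $- \frac{2}{7321} \approx -0.00027319$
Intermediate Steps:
$G{\left(n,y \right)} = 9 - y$
$C{\left(R,N \right)} = - \frac{3}{2} + R + R^{2}$ ($C{\left(R,N \right)} = - \frac{3}{2} + \left(R R + R\right) = - \frac{3}{2} + \left(R^{2} + R\right) = - \frac{3}{2} + \left(R + R^{2}\right) = - \frac{3}{2} + R + R^{2}$)
$H = - \frac{7321}{2}$ ($H = -4132 - 23 \left(\left(- \frac{3}{2} + 3 + 3^{2}\right) - 31\right) = -4132 - 23 \left(\left(- \frac{3}{2} + 3 + 9\right) - 31\right) = -4132 - 23 \left(\frac{21}{2} - 31\right) = -4132 - - \frac{943}{2} = -4132 + \frac{943}{2} = - \frac{7321}{2} \approx -3660.5$)
$E{\left(l \right)} = 0$ ($E{\left(l \right)} = l - l = 0$)
$\frac{1}{E{\left(G{\left(3,0 \right)} \right)} + H} = \frac{1}{0 - \frac{7321}{2}} = \frac{1}{- \frac{7321}{2}} = - \frac{2}{7321}$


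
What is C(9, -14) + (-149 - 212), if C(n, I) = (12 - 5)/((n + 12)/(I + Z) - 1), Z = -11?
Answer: -16781/46 ≈ -364.80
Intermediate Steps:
C(n, I) = 7/(-1 + (12 + n)/(-11 + I)) (C(n, I) = (12 - 5)/((n + 12)/(I - 11) - 1) = 7/((12 + n)/(-11 + I) - 1) = 7/(-1 + (12 + n)/(-11 + I)))
C(9, -14) + (-149 - 212) = 7*(-11 - 14)/(23 + 9 - 1*(-14)) + (-149 - 212) = 7*(-25)/(23 + 9 + 14) - 361 = 7*(-25)/46 - 361 = 7*(1/46)*(-25) - 361 = -175/46 - 361 = -16781/46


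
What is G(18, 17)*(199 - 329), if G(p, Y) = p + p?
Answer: -4680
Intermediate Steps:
G(p, Y) = 2*p
G(18, 17)*(199 - 329) = (2*18)*(199 - 329) = 36*(-130) = -4680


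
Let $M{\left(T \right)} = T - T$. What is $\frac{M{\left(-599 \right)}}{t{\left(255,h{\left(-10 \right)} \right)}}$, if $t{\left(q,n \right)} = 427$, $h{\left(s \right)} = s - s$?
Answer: $0$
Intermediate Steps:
$h{\left(s \right)} = 0$
$M{\left(T \right)} = 0$
$\frac{M{\left(-599 \right)}}{t{\left(255,h{\left(-10 \right)} \right)}} = \frac{0}{427} = 0 \cdot \frac{1}{427} = 0$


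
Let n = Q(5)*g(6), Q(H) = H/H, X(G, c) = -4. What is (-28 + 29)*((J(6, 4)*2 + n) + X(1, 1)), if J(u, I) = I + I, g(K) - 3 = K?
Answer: 21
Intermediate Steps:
g(K) = 3 + K
Q(H) = 1
J(u, I) = 2*I
n = 9 (n = 1*(3 + 6) = 1*9 = 9)
(-28 + 29)*((J(6, 4)*2 + n) + X(1, 1)) = (-28 + 29)*(((2*4)*2 + 9) - 4) = 1*((8*2 + 9) - 4) = 1*((16 + 9) - 4) = 1*(25 - 4) = 1*21 = 21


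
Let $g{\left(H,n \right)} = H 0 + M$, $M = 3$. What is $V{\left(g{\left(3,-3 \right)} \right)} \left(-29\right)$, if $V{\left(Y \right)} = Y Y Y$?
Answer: $-783$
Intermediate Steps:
$g{\left(H,n \right)} = 3$ ($g{\left(H,n \right)} = H 0 + 3 = 0 + 3 = 3$)
$V{\left(Y \right)} = Y^{3}$ ($V{\left(Y \right)} = Y^{2} Y = Y^{3}$)
$V{\left(g{\left(3,-3 \right)} \right)} \left(-29\right) = 3^{3} \left(-29\right) = 27 \left(-29\right) = -783$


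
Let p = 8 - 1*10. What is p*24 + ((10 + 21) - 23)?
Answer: -40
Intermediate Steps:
p = -2 (p = 8 - 10 = -2)
p*24 + ((10 + 21) - 23) = -2*24 + ((10 + 21) - 23) = -48 + (31 - 23) = -48 + 8 = -40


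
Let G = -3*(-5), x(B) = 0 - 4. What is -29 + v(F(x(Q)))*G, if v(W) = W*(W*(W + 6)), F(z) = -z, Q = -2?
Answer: 2371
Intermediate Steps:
x(B) = -4
v(W) = W²*(6 + W) (v(W) = W*(W*(6 + W)) = W²*(6 + W))
G = 15
-29 + v(F(x(Q)))*G = -29 + ((-1*(-4))²*(6 - 1*(-4)))*15 = -29 + (4²*(6 + 4))*15 = -29 + (16*10)*15 = -29 + 160*15 = -29 + 2400 = 2371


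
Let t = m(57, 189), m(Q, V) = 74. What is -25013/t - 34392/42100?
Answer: -263898077/778850 ≈ -338.83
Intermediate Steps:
t = 74
-25013/t - 34392/42100 = -25013/74 - 34392/42100 = -25013*1/74 - 34392*1/42100 = -25013/74 - 8598/10525 = -263898077/778850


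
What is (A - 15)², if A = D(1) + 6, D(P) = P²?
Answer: 64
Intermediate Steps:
A = 7 (A = 1² + 6 = 1 + 6 = 7)
(A - 15)² = (7 - 15)² = (-8)² = 64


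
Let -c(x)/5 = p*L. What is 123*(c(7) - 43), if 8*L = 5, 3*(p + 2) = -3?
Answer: -33087/8 ≈ -4135.9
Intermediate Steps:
p = -3 (p = -2 + (1/3)*(-3) = -2 - 1 = -3)
L = 5/8 (L = (1/8)*5 = 5/8 ≈ 0.62500)
c(x) = 75/8 (c(x) = -(-15)*5/8 = -5*(-15/8) = 75/8)
123*(c(7) - 43) = 123*(75/8 - 43) = 123*(-269/8) = -33087/8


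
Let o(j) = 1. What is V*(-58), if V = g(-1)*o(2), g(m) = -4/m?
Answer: -232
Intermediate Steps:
V = 4 (V = -4/(-1)*1 = -4*(-1)*1 = 4*1 = 4)
V*(-58) = 4*(-58) = -232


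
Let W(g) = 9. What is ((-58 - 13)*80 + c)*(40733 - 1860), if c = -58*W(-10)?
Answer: -241090346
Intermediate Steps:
c = -522 (c = -58*9 = -522)
((-58 - 13)*80 + c)*(40733 - 1860) = ((-58 - 13)*80 - 522)*(40733 - 1860) = (-71*80 - 522)*38873 = (-5680 - 522)*38873 = -6202*38873 = -241090346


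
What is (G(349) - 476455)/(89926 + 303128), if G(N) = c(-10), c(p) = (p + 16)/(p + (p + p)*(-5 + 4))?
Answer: -1191136/982635 ≈ -1.2122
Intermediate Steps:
c(p) = -(16 + p)/p (c(p) = (16 + p)/(p + (2*p)*(-1)) = (16 + p)/(p - 2*p) = (16 + p)/((-p)) = (16 + p)*(-1/p) = -(16 + p)/p)
G(N) = ⅗ (G(N) = (-16 - 1*(-10))/(-10) = -(-16 + 10)/10 = -⅒*(-6) = ⅗)
(G(349) - 476455)/(89926 + 303128) = (⅗ - 476455)/(89926 + 303128) = -2382272/5/393054 = -2382272/5*1/393054 = -1191136/982635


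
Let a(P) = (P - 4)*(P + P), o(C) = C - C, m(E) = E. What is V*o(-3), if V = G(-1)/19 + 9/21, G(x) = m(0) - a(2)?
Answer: 0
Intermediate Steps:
o(C) = 0
a(P) = 2*P*(-4 + P) (a(P) = (-4 + P)*(2*P) = 2*P*(-4 + P))
G(x) = 8 (G(x) = 0 - 2*2*(-4 + 2) = 0 - 2*2*(-2) = 0 - 1*(-8) = 0 + 8 = 8)
V = 113/133 (V = 8/19 + 9/21 = 8*(1/19) + 9*(1/21) = 8/19 + 3/7 = 113/133 ≈ 0.84962)
V*o(-3) = (113/133)*0 = 0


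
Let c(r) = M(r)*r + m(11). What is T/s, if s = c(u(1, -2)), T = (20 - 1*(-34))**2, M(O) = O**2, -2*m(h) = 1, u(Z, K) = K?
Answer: -5832/17 ≈ -343.06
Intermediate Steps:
m(h) = -1/2 (m(h) = -1/2*1 = -1/2)
T = 2916 (T = (20 + 34)**2 = 54**2 = 2916)
c(r) = -1/2 + r**3 (c(r) = r**2*r - 1/2 = r**3 - 1/2 = -1/2 + r**3)
s = -17/2 (s = -1/2 + (-2)**3 = -1/2 - 8 = -17/2 ≈ -8.5000)
T/s = 2916/(-17/2) = 2916*(-2/17) = -5832/17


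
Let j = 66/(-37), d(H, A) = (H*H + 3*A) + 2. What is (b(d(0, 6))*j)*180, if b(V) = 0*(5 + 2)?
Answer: 0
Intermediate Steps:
d(H, A) = 2 + H² + 3*A (d(H, A) = (H² + 3*A) + 2 = 2 + H² + 3*A)
j = -66/37 (j = 66*(-1/37) = -66/37 ≈ -1.7838)
b(V) = 0 (b(V) = 0*7 = 0)
(b(d(0, 6))*j)*180 = (0*(-66/37))*180 = 0*180 = 0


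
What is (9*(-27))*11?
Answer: -2673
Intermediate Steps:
(9*(-27))*11 = -243*11 = -2673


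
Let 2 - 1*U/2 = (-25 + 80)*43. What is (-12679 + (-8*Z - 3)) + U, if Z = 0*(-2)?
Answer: -17408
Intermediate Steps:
U = -4726 (U = 4 - 2*(-25 + 80)*43 = 4 - 110*43 = 4 - 2*2365 = 4 - 4730 = -4726)
Z = 0
(-12679 + (-8*Z - 3)) + U = (-12679 + (-8*0 - 3)) - 4726 = (-12679 + (0 - 3)) - 4726 = (-12679 - 3) - 4726 = -12682 - 4726 = -17408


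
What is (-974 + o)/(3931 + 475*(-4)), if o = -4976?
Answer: -5950/2031 ≈ -2.9296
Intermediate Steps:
(-974 + o)/(3931 + 475*(-4)) = (-974 - 4976)/(3931 + 475*(-4)) = -5950/(3931 - 1900) = -5950/2031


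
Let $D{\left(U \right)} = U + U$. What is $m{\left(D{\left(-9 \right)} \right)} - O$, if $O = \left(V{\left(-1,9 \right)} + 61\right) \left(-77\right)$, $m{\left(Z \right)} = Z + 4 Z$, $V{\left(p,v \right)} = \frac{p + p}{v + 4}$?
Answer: $\frac{59737}{13} \approx 4595.2$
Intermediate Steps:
$V{\left(p,v \right)} = \frac{2 p}{4 + v}$
$D{\left(U \right)} = 2 U$
$m{\left(Z \right)} = 5 Z$
$O = - \frac{60907}{13}$ ($O = \left(2 \left(-1\right) \frac{1}{4 + 9} + 61\right) \left(-77\right) = \left(2 \left(-1\right) \frac{1}{13} + 61\right) \left(-77\right) = \left(- \frac{2}{13} + 61\right) \left(-77\right) = \frac{791}{13} \left(-77\right) = - \frac{60907}{13} \approx -4685.2$)
$m{\left(D{\left(-9 \right)} \right)} - O = 5 \cdot 2 \left(-9\right) - - \frac{60907}{13} = 5 \left(-18\right) + \frac{60907}{13} = -90 + \frac{60907}{13} = \frac{59737}{13}$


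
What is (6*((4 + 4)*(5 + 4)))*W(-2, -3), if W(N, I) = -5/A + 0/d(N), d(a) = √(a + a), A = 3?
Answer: -720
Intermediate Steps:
d(a) = √2*√a (d(a) = √(2*a) = √2*√a)
W(N, I) = -5/3 (W(N, I) = -5/3 + 0/((√2*√N)) = -5*⅓ + 0*(√2/(2*√N)) = -5/3 + 0 = -5/3)
(6*((4 + 4)*(5 + 4)))*W(-2, -3) = (6*((4 + 4)*(5 + 4)))*(-5/3) = (6*(8*9))*(-5/3) = (6*72)*(-5/3) = 432*(-5/3) = -720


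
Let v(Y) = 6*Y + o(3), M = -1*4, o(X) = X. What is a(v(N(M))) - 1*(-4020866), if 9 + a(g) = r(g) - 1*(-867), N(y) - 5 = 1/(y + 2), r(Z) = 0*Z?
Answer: 4021724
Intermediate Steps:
r(Z) = 0
M = -4
N(y) = 5 + 1/(2 + y) (N(y) = 5 + 1/(y + 2) = 5 + 1/(2 + y))
v(Y) = 3 + 6*Y (v(Y) = 6*Y + 3 = 3 + 6*Y)
a(g) = 858 (a(g) = -9 + (0 - 1*(-867)) = -9 + (0 + 867) = -9 + 867 = 858)
a(v(N(M))) - 1*(-4020866) = 858 - 1*(-4020866) = 858 + 4020866 = 4021724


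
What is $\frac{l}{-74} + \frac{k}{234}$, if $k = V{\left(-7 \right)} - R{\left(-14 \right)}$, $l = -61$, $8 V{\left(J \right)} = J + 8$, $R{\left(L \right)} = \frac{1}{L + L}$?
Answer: $\frac{44445}{53872} \approx 0.82501$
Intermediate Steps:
$R{\left(L \right)} = \frac{1}{2 L}$
$V{\left(J \right)} = 1 + \frac{J}{8}$ ($V{\left(J \right)} = \frac{J + 8}{8} = \frac{8 + J}{8} = 1 + \frac{J}{8}$)
$k = \frac{9}{56}$ ($k = \left(1 + \frac{1}{8} \left(-7\right)\right) - \frac{1}{2 \left(-14\right)} = \left(1 - \frac{7}{8}\right) - \frac{1}{2} \left(- \frac{1}{14}\right) = \frac{1}{8} - - \frac{1}{28} = \frac{1}{8} + \frac{1}{28} = \frac{9}{56} \approx 0.16071$)
$\frac{l}{-74} + \frac{k}{234} = - \frac{61}{-74} + \frac{9}{56 \cdot 234} = \left(-61\right) \left(- \frac{1}{74}\right) + \frac{9}{56} \cdot \frac{1}{234} = \frac{61}{74} + \frac{1}{1456} = \frac{44445}{53872}$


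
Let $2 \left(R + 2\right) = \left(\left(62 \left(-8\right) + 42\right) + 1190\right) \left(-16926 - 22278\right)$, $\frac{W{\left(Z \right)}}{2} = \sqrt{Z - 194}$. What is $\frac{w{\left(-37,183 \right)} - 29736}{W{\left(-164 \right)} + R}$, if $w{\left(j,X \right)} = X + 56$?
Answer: $\frac{212777700889}{104070232101454} + \frac{29497 i \sqrt{358}}{104070232101454} \approx 0.0020446 + 5.3628 \cdot 10^{-9} i$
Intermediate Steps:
$W{\left(Z \right)} = 2 \sqrt{-194 + Z}$ ($W{\left(Z \right)} = 2 \sqrt{Z - 194} = 2 \sqrt{-194 + Z}$)
$R = -14427074$ ($R = -2 + \frac{\left(\left(62 \left(-8\right) + 42\right) + 1190\right) \left(-16926 - 22278\right)}{2} = -2 + \frac{\left(\left(-496 + 42\right) + 1190\right) \left(-39204\right)}{2} = -2 + \frac{\left(-454 + 1190\right) \left(-39204\right)}{2} = -2 + \frac{736 \left(-39204\right)}{2} = -2 + \frac{1}{2} \left(-28854144\right) = -2 - 14427072 = -14427074$)
$w{\left(j,X \right)} = 56 + X$
$\frac{w{\left(-37,183 \right)} - 29736}{W{\left(-164 \right)} + R} = \frac{\left(56 + 183\right) - 29736}{2 \sqrt{-194 - 164} - 14427074} = \frac{239 - 29736}{2 \sqrt{-358} - 14427074} = - \frac{29497}{2 i \sqrt{358} - 14427074} = - \frac{29497}{-14427074 + 2 i \sqrt{358}}$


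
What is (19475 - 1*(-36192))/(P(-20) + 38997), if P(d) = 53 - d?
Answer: 55667/39070 ≈ 1.4248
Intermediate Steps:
(19475 - 1*(-36192))/(P(-20) + 38997) = (19475 - 1*(-36192))/((53 - 1*(-20)) + 38997) = (19475 + 36192)/((53 + 20) + 38997) = 55667/(73 + 38997) = 55667/39070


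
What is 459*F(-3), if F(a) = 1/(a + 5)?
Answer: 459/2 ≈ 229.50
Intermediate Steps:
F(a) = 1/(5 + a)
459*F(-3) = 459/(5 - 3) = 459/2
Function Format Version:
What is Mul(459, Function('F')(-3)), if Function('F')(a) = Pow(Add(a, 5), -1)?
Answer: Rational(459, 2) ≈ 229.50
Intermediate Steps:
Function('F')(a) = Pow(Add(5, a), -1)
Mul(459, Function('F')(-3)) = Mul(459, Pow(Add(5, -3), -1)) = Mul(459, Pow(2, -1)) = Mul(459, Rational(1, 2)) = Rational(459, 2)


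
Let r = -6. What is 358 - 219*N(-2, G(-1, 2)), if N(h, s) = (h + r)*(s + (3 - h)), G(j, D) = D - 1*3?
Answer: 7366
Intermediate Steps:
G(j, D) = -3 + D (G(j, D) = D - 3 = -3 + D)
N(h, s) = (-6 + h)*(3 + s - h) (N(h, s) = (h - 6)*(s + (3 - h)) = (-6 + h)*(3 + s - h))
358 - 219*N(-2, G(-1, 2)) = 358 - 219*(-18 - 1*(-2)**2 - 6*(-3 + 2) + 9*(-2) - 2*(-3 + 2)) = 358 - 219*(-18 - 1*4 - 6*(-1) - 18 - 2*(-1)) = 358 - 219*(-18 - 4 + 6 - 18 + 2) = 358 - 219*(-32) = 358 + 7008 = 7366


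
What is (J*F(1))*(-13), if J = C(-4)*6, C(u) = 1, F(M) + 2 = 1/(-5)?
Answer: 858/5 ≈ 171.60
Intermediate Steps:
F(M) = -11/5 (F(M) = -2 + 1/(-5) = -2 - ⅕ = -11/5)
J = 6 (J = 1*6 = 6)
(J*F(1))*(-13) = (6*(-11/5))*(-13) = -66/5*(-13) = 858/5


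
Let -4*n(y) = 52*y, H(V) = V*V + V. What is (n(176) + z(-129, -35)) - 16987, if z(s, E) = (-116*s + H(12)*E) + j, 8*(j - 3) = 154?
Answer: -38995/4 ≈ -9748.8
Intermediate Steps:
j = 89/4 (j = 3 + (⅛)*154 = 3 + 77/4 = 89/4 ≈ 22.250)
H(V) = V + V² (H(V) = V² + V = V + V²)
n(y) = -13*y
z(s, E) = 89/4 - 116*s + 156*E (z(s, E) = (-116*s + (12*(1 + 12))*E) + 89/4 = (-116*s + (12*13)*E) + 89/4 = (-116*s + 156*E) + 89/4 = 89/4 - 116*s + 156*E)
(n(176) + z(-129, -35)) - 16987 = (-13*176 + (89/4 - 116*(-129) + 156*(-35))) - 16987 = (-2288 + (89/4 + 14964 - 5460)) - 16987 = (-2288 + 38105/4) - 16987 = 28953/4 - 16987 = -38995/4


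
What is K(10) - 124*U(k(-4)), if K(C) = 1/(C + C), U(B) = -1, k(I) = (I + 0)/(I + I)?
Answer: 2481/20 ≈ 124.05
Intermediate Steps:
k(I) = ½ (k(I) = I/((2*I)) = I*(1/(2*I)) = ½)
K(C) = 1/(2*C)
K(10) - 124*U(k(-4)) = (½)/10 - 124*(-1) = (½)*(⅒) + 124 = 1/20 + 124 = 2481/20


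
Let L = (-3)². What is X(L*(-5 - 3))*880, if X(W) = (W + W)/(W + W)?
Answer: 880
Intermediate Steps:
L = 9
X(W) = 1 (X(W) = (2*W)/((2*W)) = (2*W)*(1/(2*W)) = 1)
X(L*(-5 - 3))*880 = 1*880 = 880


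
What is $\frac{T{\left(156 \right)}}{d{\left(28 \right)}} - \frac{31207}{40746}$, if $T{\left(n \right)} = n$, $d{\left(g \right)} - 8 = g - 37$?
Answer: $- \frac{6387583}{40746} \approx -156.77$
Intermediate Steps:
$d{\left(g \right)} = -29 + g$ ($d{\left(g \right)} = 8 + \left(g - 37\right) = 8 + \left(-37 + g\right) = -29 + g$)
$\frac{T{\left(156 \right)}}{d{\left(28 \right)}} - \frac{31207}{40746} = \frac{156}{-29 + 28} - \frac{31207}{40746} = \frac{156}{-1} - \frac{31207}{40746} = 156 \left(-1\right) - \frac{31207}{40746} = -156 - \frac{31207}{40746} = - \frac{6387583}{40746}$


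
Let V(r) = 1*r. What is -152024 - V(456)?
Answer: -152480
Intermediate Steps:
V(r) = r
-152024 - V(456) = -152024 - 1*456 = -152024 - 456 = -152480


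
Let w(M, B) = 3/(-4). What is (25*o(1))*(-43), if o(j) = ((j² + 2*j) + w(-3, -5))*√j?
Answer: -9675/4 ≈ -2418.8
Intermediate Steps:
w(M, B) = -¾ (w(M, B) = 3*(-¼) = -¾)
o(j) = √j*(-¾ + j² + 2*j) (o(j) = ((j² + 2*j) - ¾)*√j = (-¾ + j² + 2*j)*√j = √j*(-¾ + j² + 2*j))
(25*o(1))*(-43) = (25*(√1*(-¾ + 1² + 2*1)))*(-43) = (25*(1*(-¾ + 1 + 2)))*(-43) = (25*(1*(9/4)))*(-43) = (25*(9/4))*(-43) = (225/4)*(-43) = -9675/4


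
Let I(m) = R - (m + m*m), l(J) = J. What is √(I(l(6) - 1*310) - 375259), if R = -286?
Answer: I*√467657 ≈ 683.85*I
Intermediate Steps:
I(m) = -286 - m - m² (I(m) = -286 - (m + m*m) = -286 - (m + m²) = -286 + (-m - m²) = -286 - m - m²)
√(I(l(6) - 1*310) - 375259) = √((-286 - (6 - 1*310) - (6 - 1*310)²) - 375259) = √((-286 - (6 - 310) - (6 - 310)²) - 375259) = √((-286 - 1*(-304) - 1*(-304)²) - 375259) = √((-286 + 304 - 1*92416) - 375259) = √((-286 + 304 - 92416) - 375259) = √(-92398 - 375259) = √(-467657) = I*√467657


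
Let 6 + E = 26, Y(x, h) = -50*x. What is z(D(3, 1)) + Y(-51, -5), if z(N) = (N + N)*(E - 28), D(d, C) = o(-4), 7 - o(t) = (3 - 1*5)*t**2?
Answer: 1926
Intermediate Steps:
E = 20 (E = -6 + 26 = 20)
o(t) = 7 + 2*t**2 (o(t) = 7 - (3 - 1*5)*t**2 = 7 - (3 - 5)*t**2 = 7 - (-2)*t**2 = 7 + 2*t**2)
D(d, C) = 39 (D(d, C) = 7 + 2*(-4)**2 = 7 + 2*16 = 7 + 32 = 39)
z(N) = -16*N (z(N) = (N + N)*(20 - 28) = (2*N)*(-8) = -16*N)
z(D(3, 1)) + Y(-51, -5) = -16*39 - 50*(-51) = -624 + 2550 = 1926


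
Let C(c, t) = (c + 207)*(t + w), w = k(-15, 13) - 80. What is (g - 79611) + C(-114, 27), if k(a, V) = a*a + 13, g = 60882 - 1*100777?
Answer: -102301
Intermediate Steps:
g = -39895 (g = 60882 - 100777 = -39895)
k(a, V) = 13 + a² (k(a, V) = a² + 13 = 13 + a²)
w = 158 (w = (13 + (-15)²) - 80 = (13 + 225) - 80 = 238 - 80 = 158)
C(c, t) = (158 + t)*(207 + c) (C(c, t) = (c + 207)*(t + 158) = (207 + c)*(158 + t) = (158 + t)*(207 + c))
(g - 79611) + C(-114, 27) = (-39895 - 79611) + (32706 + 158*(-114) + 207*27 - 114*27) = -119506 + (32706 - 18012 + 5589 - 3078) = -119506 + 17205 = -102301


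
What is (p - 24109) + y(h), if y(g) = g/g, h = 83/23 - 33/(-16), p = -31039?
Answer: -55147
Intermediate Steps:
h = 2087/368 (h = 83*(1/23) - 33*(-1/16) = 83/23 + 33/16 = 2087/368 ≈ 5.6712)
y(g) = 1
(p - 24109) + y(h) = (-31039 - 24109) + 1 = -55148 + 1 = -55147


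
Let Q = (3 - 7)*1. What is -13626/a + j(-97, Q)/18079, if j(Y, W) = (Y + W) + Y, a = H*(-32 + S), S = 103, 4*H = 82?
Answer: -493265286/52627969 ≈ -9.3727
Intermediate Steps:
H = 41/2 (H = (¼)*82 = 41/2 ≈ 20.500)
Q = -4 (Q = -4*1 = -4)
a = 2911/2 (a = 41*(-32 + 103)/2 = (41/2)*71 = 2911/2 ≈ 1455.5)
j(Y, W) = W + 2*Y (j(Y, W) = (W + Y) + Y = W + 2*Y)
-13626/a + j(-97, Q)/18079 = -13626/2911/2 + (-4 + 2*(-97))/18079 = -13626*2/2911 + (-4 - 194)*(1/18079) = -27252/2911 - 198*1/18079 = -27252/2911 - 198/18079 = -493265286/52627969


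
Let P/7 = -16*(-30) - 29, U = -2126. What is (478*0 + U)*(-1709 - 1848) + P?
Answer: 7565339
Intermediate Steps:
P = 3157 (P = 7*(-16*(-30) - 29) = 7*(480 - 29) = 7*451 = 3157)
(478*0 + U)*(-1709 - 1848) + P = (478*0 - 2126)*(-1709 - 1848) + 3157 = (0 - 2126)*(-3557) + 3157 = -2126*(-3557) + 3157 = 7562182 + 3157 = 7565339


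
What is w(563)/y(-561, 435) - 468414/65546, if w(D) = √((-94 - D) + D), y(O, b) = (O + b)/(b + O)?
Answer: -234207/32773 + I*√94 ≈ -7.1463 + 9.6954*I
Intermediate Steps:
y(O, b) = 1 (y(O, b) = (O + b)/(O + b) = 1)
w(D) = I*√94 (w(D) = √(-94) = I*√94)
w(563)/y(-561, 435) - 468414/65546 = (I*√94)/1 - 468414/65546 = (I*√94)*1 - 468414*1/65546 = I*√94 - 234207/32773 = -234207/32773 + I*√94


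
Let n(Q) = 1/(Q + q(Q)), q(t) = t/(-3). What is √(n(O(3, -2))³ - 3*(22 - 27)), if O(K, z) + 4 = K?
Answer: √186/4 ≈ 3.4095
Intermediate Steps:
q(t) = -t/3
O(K, z) = -4 + K
n(Q) = 3/(2*Q) (n(Q) = 1/(Q - Q/3) = 1/(2*Q/3) = 3/(2*Q))
√(n(O(3, -2))³ - 3*(22 - 27)) = √((3/(2*(-4 + 3)))³ - 3*(22 - 27)) = √(((3/2)/(-1))³ - 3*(-5)) = √(((3/2)*(-1))³ + 15) = √((-3/2)³ + 15) = √(-27/8 + 15) = √(93/8) = √186/4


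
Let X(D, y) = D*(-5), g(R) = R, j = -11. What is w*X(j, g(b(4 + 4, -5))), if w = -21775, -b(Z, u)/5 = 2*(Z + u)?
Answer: -1197625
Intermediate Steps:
b(Z, u) = -10*Z - 10*u (b(Z, u) = -10*(Z + u) = -5*(2*Z + 2*u) = -10*Z - 10*u)
X(D, y) = -5*D
w*X(j, g(b(4 + 4, -5))) = -(-108875)*(-11) = -21775*55 = -1197625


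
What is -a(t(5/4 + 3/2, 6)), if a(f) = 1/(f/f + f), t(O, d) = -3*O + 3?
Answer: 4/17 ≈ 0.23529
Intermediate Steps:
t(O, d) = 3 - 3*O
a(f) = 1/(1 + f)
-a(t(5/4 + 3/2, 6)) = -1/(1 + (3 - 3*(5/4 + 3/2))) = -1/(1 + (3 - 3*11/4)) = -1/(1 + (3 - 33/4)) = -1/(1 - 21/4) = -1/(-17/4) = -1*(-4/17) = 4/17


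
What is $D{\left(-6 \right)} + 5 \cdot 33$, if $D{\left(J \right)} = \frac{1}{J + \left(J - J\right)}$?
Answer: $\frac{989}{6} \approx 164.83$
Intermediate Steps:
$D{\left(J \right)} = \frac{1}{J}$ ($D{\left(J \right)} = \frac{1}{J + 0} = \frac{1}{J}$)
$D{\left(-6 \right)} + 5 \cdot 33 = \frac{1}{-6} + 5 \cdot 33 = - \frac{1}{6} + 165 = \frac{989}{6}$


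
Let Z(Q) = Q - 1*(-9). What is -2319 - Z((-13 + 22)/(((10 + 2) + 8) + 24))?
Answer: -102441/44 ≈ -2328.2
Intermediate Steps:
Z(Q) = 9 + Q (Z(Q) = Q + 9 = 9 + Q)
-2319 - Z((-13 + 22)/(((10 + 2) + 8) + 24)) = -2319 - (9 + (-13 + 22)/(((10 + 2) + 8) + 24)) = -2319 - (9 + 9/((12 + 8) + 24)) = -2319 - (9 + 9/(20 + 24)) = -2319 - (9 + 9/44) = -2319 - 1*405/44 = -2319 - 405/44 = -102441/44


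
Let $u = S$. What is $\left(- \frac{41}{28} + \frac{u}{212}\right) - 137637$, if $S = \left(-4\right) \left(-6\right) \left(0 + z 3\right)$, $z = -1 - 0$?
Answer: $- \frac{204255985}{1484} \approx -1.3764 \cdot 10^{5}$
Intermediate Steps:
$z = -1$ ($z = -1 + 0 = -1$)
$S = -72$ ($S = \left(-4\right) \left(-6\right) \left(0 - 3\right) = 24 \left(0 - 3\right) = 24 \left(-3\right) = -72$)
$u = -72$
$\left(- \frac{41}{28} + \frac{u}{212}\right) - 137637 = \left(- \frac{41}{28} - \frac{72}{212}\right) - 137637 = \left(\left(-41\right) \frac{1}{28} - \frac{18}{53}\right) - 137637 = \left(- \frac{41}{28} - \frac{18}{53}\right) - 137637 = - \frac{2677}{1484} - 137637 = - \frac{204255985}{1484}$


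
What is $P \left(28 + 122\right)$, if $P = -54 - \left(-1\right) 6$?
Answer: $-7200$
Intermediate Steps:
$P = -48$ ($P = -54 - -6 = -54 + 6 = -48$)
$P \left(28 + 122\right) = - 48 \left(28 + 122\right) = \left(-48\right) 150 = -7200$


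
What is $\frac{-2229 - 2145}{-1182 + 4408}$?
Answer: $- \frac{2187}{1613} \approx -1.3559$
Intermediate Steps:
$\frac{-2229 - 2145}{-1182 + 4408} = - \frac{4374}{3226} = \left(-4374\right) \frac{1}{3226} = - \frac{2187}{1613}$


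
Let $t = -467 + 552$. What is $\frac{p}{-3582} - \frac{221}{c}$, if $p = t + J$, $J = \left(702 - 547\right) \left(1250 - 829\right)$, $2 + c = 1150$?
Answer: $- \frac{4211219}{228452} \approx -18.434$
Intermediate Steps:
$c = 1148$ ($c = -2 + 1150 = 1148$)
$J = 65255$ ($J = 155 \cdot 421 = 65255$)
$t = 85$
$p = 65340$ ($p = 85 + 65255 = 65340$)
$\frac{p}{-3582} - \frac{221}{c} = \frac{65340}{-3582} - \frac{221}{1148} = 65340 \left(- \frac{1}{3582}\right) - \frac{221}{1148} = - \frac{3630}{199} - \frac{221}{1148} = - \frac{4211219}{228452}$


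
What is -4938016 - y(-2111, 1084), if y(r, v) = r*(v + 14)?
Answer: -2620138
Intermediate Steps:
y(r, v) = r*(14 + v)
-4938016 - y(-2111, 1084) = -4938016 - (-2111)*(14 + 1084) = -4938016 - (-2111)*1098 = -4938016 - 1*(-2317878) = -4938016 + 2317878 = -2620138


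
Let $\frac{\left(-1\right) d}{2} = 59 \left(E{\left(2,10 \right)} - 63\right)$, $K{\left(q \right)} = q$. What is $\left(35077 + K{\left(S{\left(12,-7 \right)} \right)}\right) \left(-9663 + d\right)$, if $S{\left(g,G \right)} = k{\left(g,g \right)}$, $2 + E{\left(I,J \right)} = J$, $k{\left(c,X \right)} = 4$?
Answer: $-111312013$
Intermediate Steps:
$E{\left(I,J \right)} = -2 + J$
$S{\left(g,G \right)} = 4$
$d = 6490$ ($d = - 2 \cdot 59 \left(\left(-2 + 10\right) - 63\right) = - 2 \cdot 59 \left(8 - 63\right) = - 2 \cdot 59 \left(-55\right) = \left(-2\right) \left(-3245\right) = 6490$)
$\left(35077 + K{\left(S{\left(12,-7 \right)} \right)}\right) \left(-9663 + d\right) = \left(35077 + 4\right) \left(-9663 + 6490\right) = 35081 \left(-3173\right) = -111312013$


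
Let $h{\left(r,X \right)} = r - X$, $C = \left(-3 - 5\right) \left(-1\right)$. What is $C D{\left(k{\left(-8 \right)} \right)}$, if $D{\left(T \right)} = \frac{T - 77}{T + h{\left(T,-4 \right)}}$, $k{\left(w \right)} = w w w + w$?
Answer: $\frac{1194}{259} \approx 4.61$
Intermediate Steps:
$k{\left(w \right)} = w + w^{3}$ ($k{\left(w \right)} = w w^{2} + w = w^{3} + w = w + w^{3}$)
$C = 8$ ($C = \left(-8\right) \left(-1\right) = 8$)
$D{\left(T \right)} = \frac{-77 + T}{4 + 2 T}$ ($D{\left(T \right)} = \frac{T - 77}{T + \left(T - -4\right)} = \frac{-77 + T}{T + \left(T + 4\right)} = \frac{-77 + T}{T + \left(4 + T\right)} = \frac{-77 + T}{4 + 2 T}$)
$C D{\left(k{\left(-8 \right)} \right)} = 8 \frac{-77 + \left(-8 + \left(-8\right)^{3}\right)}{2 \left(2 + \left(-8 + \left(-8\right)^{3}\right)\right)} = 8 \frac{-77 - 520}{2 \left(2 - 520\right)} = 8 \cdot \frac{1}{2} \frac{1}{-518} \left(-597\right) = 8 \cdot \frac{1}{2} \left(- \frac{1}{518}\right) \left(-597\right) = 8 \cdot \frac{597}{1036} = \frac{1194}{259}$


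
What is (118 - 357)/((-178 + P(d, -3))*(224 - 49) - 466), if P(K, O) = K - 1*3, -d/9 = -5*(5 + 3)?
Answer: -239/30859 ≈ -0.0077449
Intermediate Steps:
d = 360 (d = -(-45)*(5 + 3) = -(-45)*8 = -9*(-40) = 360)
P(K, O) = -3 + K (P(K, O) = K - 3 = -3 + K)
(118 - 357)/((-178 + P(d, -3))*(224 - 49) - 466) = (118 - 357)/((-178 + (-3 + 360))*(224 - 49) - 466) = -239/((-178 + 357)*175 - 466) = -239/(179*175 - 466) = -239/(31325 - 466) = -239/30859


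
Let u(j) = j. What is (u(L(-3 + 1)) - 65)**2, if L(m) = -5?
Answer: 4900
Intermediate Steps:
(u(L(-3 + 1)) - 65)**2 = (-5 - 65)**2 = (-70)**2 = 4900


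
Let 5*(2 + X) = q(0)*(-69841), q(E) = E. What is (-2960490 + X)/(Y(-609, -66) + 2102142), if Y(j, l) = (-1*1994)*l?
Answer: -1480246/1116873 ≈ -1.3253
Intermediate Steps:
X = -2 (X = -2 + (0*(-69841))/5 = -2 + (1/5)*0 = -2 + 0 = -2)
Y(j, l) = -1994*l
(-2960490 + X)/(Y(-609, -66) + 2102142) = (-2960490 - 2)/(-1994*(-66) + 2102142) = -2960492/(131604 + 2102142) = -2960492/2233746 = -2960492*1/2233746 = -1480246/1116873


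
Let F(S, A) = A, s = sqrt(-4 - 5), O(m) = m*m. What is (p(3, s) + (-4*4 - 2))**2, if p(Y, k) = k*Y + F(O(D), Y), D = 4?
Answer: 144 - 270*I ≈ 144.0 - 270.0*I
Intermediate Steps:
O(m) = m**2
s = 3*I (s = sqrt(-9) = 3*I ≈ 3.0*I)
p(Y, k) = Y + Y*k (p(Y, k) = k*Y + Y = Y*k + Y = Y + Y*k)
(p(3, s) + (-4*4 - 2))**2 = (3*(1 + 3*I) + (-4*4 - 2))**2 = ((3 + 9*I) + (-16 - 2))**2 = ((3 + 9*I) - 18)**2 = (-15 + 9*I)**2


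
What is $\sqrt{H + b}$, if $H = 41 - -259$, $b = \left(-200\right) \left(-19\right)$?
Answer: $10 \sqrt{41} \approx 64.031$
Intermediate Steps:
$b = 3800$
$H = 300$ ($H = 41 + 259 = 300$)
$\sqrt{H + b} = \sqrt{300 + 3800} = \sqrt{4100} = 10 \sqrt{41}$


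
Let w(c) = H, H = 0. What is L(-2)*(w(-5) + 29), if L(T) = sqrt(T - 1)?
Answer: 29*I*sqrt(3) ≈ 50.229*I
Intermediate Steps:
w(c) = 0
L(T) = sqrt(-1 + T)
L(-2)*(w(-5) + 29) = sqrt(-1 - 2)*(0 + 29) = sqrt(-3)*29 = (I*sqrt(3))*29 = 29*I*sqrt(3)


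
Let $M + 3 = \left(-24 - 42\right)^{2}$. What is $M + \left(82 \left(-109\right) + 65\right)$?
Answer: $-4520$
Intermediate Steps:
$M = 4353$ ($M = -3 + \left(-24 - 42\right)^{2} = -3 + \left(-66\right)^{2} = -3 + 4356 = 4353$)
$M + \left(82 \left(-109\right) + 65\right) = 4353 + \left(82 \left(-109\right) + 65\right) = 4353 + \left(-8938 + 65\right) = 4353 - 8873 = -4520$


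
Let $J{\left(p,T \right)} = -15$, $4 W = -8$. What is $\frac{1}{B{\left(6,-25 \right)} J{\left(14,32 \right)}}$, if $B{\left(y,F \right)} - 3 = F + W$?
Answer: $\frac{1}{360} \approx 0.0027778$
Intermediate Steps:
$W = -2$ ($W = \frac{1}{4} \left(-8\right) = -2$)
$B{\left(y,F \right)} = 1 + F$ ($B{\left(y,F \right)} = 3 + \left(F - 2\right) = 3 + \left(-2 + F\right) = 1 + F$)
$\frac{1}{B{\left(6,-25 \right)} J{\left(14,32 \right)}} = \frac{1}{\left(1 - 25\right) \left(-15\right)} = \frac{1}{-24} \left(- \frac{1}{15}\right) = \left(- \frac{1}{24}\right) \left(- \frac{1}{15}\right) = \frac{1}{360}$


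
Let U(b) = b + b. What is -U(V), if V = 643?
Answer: -1286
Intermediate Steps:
U(b) = 2*b
-U(V) = -2*643 = -1*1286 = -1286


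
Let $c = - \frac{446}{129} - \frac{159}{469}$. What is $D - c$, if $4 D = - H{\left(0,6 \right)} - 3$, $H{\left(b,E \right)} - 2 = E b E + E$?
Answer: $\frac{253229}{242004} \approx 1.0464$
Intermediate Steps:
$H{\left(b,E \right)} = 2 + E + b E^{2}$ ($H{\left(b,E \right)} = 2 + \left(E b E + E\right) = 2 + \left(b E^{2} + E\right) = 2 + \left(E + b E^{2}\right) = 2 + E + b E^{2}$)
$D = - \frac{11}{4}$ ($D = \frac{- (2 + 6 + 0 \cdot 6^{2}) - 3}{4} = \frac{- (2 + 6 + 0 \cdot 36) - 3}{4} = \frac{- (2 + 6 + 0) - 3}{4} = \frac{\left(-1\right) 8 - 3}{4} = \frac{-8 - 3}{4} = \frac{1}{4} \left(-11\right) = - \frac{11}{4} \approx -2.75$)
$c = - \frac{229685}{60501}$ ($c = \left(-446\right) \frac{1}{129} - \frac{159}{469} = - \frac{446}{129} - \frac{159}{469} = - \frac{229685}{60501} \approx -3.7964$)
$D - c = - \frac{11}{4} - - \frac{229685}{60501} = - \frac{11}{4} + \frac{229685}{60501} = \frac{253229}{242004}$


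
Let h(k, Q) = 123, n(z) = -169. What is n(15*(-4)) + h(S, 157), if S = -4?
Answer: -46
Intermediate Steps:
n(15*(-4)) + h(S, 157) = -169 + 123 = -46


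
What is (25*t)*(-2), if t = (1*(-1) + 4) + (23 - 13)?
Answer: -650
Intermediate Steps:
t = 13 (t = (-1 + 4) + 10 = 3 + 10 = 13)
(25*t)*(-2) = (25*13)*(-2) = 325*(-2) = -650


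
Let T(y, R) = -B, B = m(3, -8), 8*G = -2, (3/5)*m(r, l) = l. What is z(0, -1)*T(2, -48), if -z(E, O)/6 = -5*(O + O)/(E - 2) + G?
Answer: 420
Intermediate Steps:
m(r, l) = 5*l/3
G = -1/4 (G = (1/8)*(-2) = -1/4 ≈ -0.25000)
B = -40/3 (B = (5/3)*(-8) = -40/3 ≈ -13.333)
T(y, R) = 40/3 (T(y, R) = -1*(-40/3) = 40/3)
z(E, O) = 3/2 + 60*O/(-2 + E) (z(E, O) = -6*(-5*(O + O)/(E - 2) - 1/4) = -6*(-5*2*O/(-2 + E) - 1/4) = -6*(-10*O/(-2 + E) - 1/4) = -6*(-1/4 - 10*O/(-2 + E)) = 3/2 + 60*O/(-2 + E))
z(0, -1)*T(2, -48) = (3*(-2 + 0 + 40*(-1))/(2*(-2 + 0)))*(40/3) = ((3/2)*(-2 + 0 - 40)/(-2))*(40/3) = ((3/2)*(-1/2)*(-42))*(40/3) = (63/2)*(40/3) = 420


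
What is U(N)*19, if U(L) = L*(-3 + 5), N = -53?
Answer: -2014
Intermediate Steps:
U(L) = 2*L (U(L) = L*2 = 2*L)
U(N)*19 = (2*(-53))*19 = -106*19 = -2014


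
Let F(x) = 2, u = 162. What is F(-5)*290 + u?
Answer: 742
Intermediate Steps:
F(-5)*290 + u = 2*290 + 162 = 580 + 162 = 742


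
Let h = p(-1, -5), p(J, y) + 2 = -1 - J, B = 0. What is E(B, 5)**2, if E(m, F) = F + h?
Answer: 9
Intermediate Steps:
p(J, y) = -3 - J (p(J, y) = -2 + (-1 - J) = -3 - J)
h = -2 (h = -3 - 1*(-1) = -3 + 1 = -2)
E(m, F) = -2 + F (E(m, F) = F - 2 = -2 + F)
E(B, 5)**2 = (-2 + 5)**2 = 3**2 = 9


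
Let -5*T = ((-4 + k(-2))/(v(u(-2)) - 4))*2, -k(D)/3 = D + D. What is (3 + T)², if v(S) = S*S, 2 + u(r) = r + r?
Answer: 841/100 ≈ 8.4100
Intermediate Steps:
u(r) = -2 + 2*r (u(r) = -2 + (r + r) = -2 + 2*r)
k(D) = -6*D (k(D) = -3*(D + D) = -6*D)
v(S) = S²
T = -⅒ (T = -(-4 - 6*(-2))/((-2 + 2*(-2))² - 4)*2/5 = -(-4 + 12)/((-2 - 4)² - 4)*2/5 = -8/((-6)² - 4)*2/5 = -8/(36 - 4)*2/5 = -8/32*2/5 = -8*(1/32)*2/5 = -2/20 = -⅕*½ = -⅒ ≈ -0.10000)
(3 + T)² = (3 - ⅒)² = (29/10)² = 841/100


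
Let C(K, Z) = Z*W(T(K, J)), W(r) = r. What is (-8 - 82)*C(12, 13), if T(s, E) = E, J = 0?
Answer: 0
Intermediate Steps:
C(K, Z) = 0 (C(K, Z) = Z*0 = 0)
(-8 - 82)*C(12, 13) = (-8 - 82)*0 = -90*0 = 0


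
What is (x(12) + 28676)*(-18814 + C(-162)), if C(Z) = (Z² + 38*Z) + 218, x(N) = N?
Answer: 42802496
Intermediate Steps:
C(Z) = 218 + Z² + 38*Z
(x(12) + 28676)*(-18814 + C(-162)) = (12 + 28676)*(-18814 + (218 + (-162)² + 38*(-162))) = 28688*(-18814 + (218 + 26244 - 6156)) = 28688*(-18814 + 20306) = 28688*1492 = 42802496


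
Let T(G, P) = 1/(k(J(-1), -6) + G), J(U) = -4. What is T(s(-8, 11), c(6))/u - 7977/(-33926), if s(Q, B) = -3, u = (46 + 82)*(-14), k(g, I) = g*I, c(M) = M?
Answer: 150078269/638351616 ≈ 0.23510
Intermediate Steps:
k(g, I) = I*g
u = -1792 (u = 128*(-14) = -1792)
T(G, P) = 1/(24 + G) (T(G, P) = 1/(-6*(-4) + G) = 1/(24 + G))
T(s(-8, 11), c(6))/u - 7977/(-33926) = 1/((24 - 3)*(-1792)) - 7977/(-33926) = -1/1792/21 - 7977*(-1/33926) = (1/21)*(-1/1792) + 7977/33926 = -1/37632 + 7977/33926 = 150078269/638351616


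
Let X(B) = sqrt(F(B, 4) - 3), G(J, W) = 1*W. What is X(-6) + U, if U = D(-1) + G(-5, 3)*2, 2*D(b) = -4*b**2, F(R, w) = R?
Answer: 4 + 3*I ≈ 4.0 + 3.0*I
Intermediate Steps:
G(J, W) = W
D(b) = -2*b**2 (D(b) = (-4*b**2)/2 = -2*b**2)
U = 4 (U = -2*(-1)**2 + 3*2 = -2*1 + 6 = -2 + 6 = 4)
X(B) = sqrt(-3 + B) (X(B) = sqrt(B - 3) = sqrt(-3 + B))
X(-6) + U = sqrt(-3 - 6) + 4 = sqrt(-9) + 4 = 3*I + 4 = 4 + 3*I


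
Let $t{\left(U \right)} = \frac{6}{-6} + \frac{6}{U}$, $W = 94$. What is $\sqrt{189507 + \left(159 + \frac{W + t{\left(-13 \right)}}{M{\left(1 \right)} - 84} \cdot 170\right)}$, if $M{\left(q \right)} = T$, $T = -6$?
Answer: $\frac{\sqrt{288216123}}{39} \approx 435.31$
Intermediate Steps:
$M{\left(q \right)} = -6$
$t{\left(U \right)} = -1 + \frac{6}{U}$ ($t{\left(U \right)} = 6 \left(- \frac{1}{6}\right) + \frac{6}{U} = -1 + \frac{6}{U}$)
$\sqrt{189507 + \left(159 + \frac{W + t{\left(-13 \right)}}{M{\left(1 \right)} - 84} \cdot 170\right)} = \sqrt{189507 + \left(159 + \frac{94 + \frac{6 - -13}{-13}}{-6 - 84} \cdot 170\right)} = \sqrt{189507 + \left(159 + \frac{94 - \frac{6 + 13}{13}}{-90} \cdot 170\right)} = \sqrt{189507 + \left(159 + \left(94 - \frac{19}{13}\right) \left(- \frac{1}{90}\right) 170\right)} = \sqrt{189507 + \left(159 + \frac{1203}{13} \left(- \frac{1}{90}\right) 170\right)} = \sqrt{189507 + \left(159 - \frac{6817}{39}\right)} = \sqrt{189507 - \frac{616}{39}} = \sqrt{\frac{7390157}{39}} = \frac{\sqrt{288216123}}{39}$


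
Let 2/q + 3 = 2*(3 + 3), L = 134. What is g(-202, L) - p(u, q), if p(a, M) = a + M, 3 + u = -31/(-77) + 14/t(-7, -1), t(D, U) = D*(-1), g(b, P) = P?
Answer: 93122/693 ≈ 134.38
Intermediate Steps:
t(D, U) = -D
u = -46/77 (u = -3 + (-31/(-77) + 14/((-1*(-7)))) = -3 + (-31*(-1/77) + 14/7) = -3 + (31/77 + 14*(⅐)) = -3 + (31/77 + 2) = -3 + 185/77 = -46/77 ≈ -0.59740)
q = 2/9 (q = 2/(-3 + 2*(3 + 3)) = 2/(-3 + 2*6) = 2/(-3 + 12) = 2/9 ≈ 0.22222)
p(a, M) = M + a
g(-202, L) - p(u, q) = 134 - (2/9 - 46/77) = 134 - 1*(-260/693) = 134 + 260/693 = 93122/693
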